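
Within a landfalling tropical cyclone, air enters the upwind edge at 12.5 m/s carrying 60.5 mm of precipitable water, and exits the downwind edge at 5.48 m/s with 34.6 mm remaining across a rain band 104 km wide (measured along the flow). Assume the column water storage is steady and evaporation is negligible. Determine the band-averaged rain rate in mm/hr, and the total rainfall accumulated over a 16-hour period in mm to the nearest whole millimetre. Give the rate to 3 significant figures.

Column moisture flux per unit crosswind length is F = V × PW.
Inflow: F_in = 12.5 × 60.5 = 756.25 mm·m/s
Outflow: F_out = 5.48 × 34.6 = 189.608 mm·m/s
Steady-state rate R = (F_in − F_out)/L = (756.25 − 189.608) / 104000 m = 5.448e-03 mm/s.
R = 5.448e-03 × 3600 = 19.6 mm/hr.
Over 16 h: total = 19.6 × 16 = 313.6 ≈ 314 mm.

R ≈ 19.6 mm/hr; total ≈ 314 mm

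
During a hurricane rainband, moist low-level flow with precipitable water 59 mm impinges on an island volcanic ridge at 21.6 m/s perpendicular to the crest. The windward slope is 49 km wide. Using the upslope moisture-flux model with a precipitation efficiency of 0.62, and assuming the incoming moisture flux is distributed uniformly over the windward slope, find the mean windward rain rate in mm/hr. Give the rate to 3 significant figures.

Incoming column moisture flux per unit ridge length: F = V × PW = 21.6 × 59 = 1274.4 mm·m/s.
Spread over the 49 km slope with efficiency ε = 0.62: R = ε·F/W = 0.62 × 1274.4 / 49000 m = 1.613e-02 mm/s.
R = 1.613e-02 × 3600 = 58.1 mm/hr.

R ≈ 58.1 mm/hr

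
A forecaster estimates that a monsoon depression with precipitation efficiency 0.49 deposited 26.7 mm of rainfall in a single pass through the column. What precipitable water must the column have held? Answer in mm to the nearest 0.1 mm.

PW ≈ 54.5 mm

PW = rainfall / ε = 26.7 / 0.49 = 54.5 mm.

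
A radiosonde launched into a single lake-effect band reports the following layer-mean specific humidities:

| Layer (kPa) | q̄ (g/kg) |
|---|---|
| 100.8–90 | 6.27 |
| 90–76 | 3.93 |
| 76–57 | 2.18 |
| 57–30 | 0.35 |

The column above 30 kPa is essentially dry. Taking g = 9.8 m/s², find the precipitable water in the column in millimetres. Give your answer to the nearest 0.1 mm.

PW ≈ 17.7 mm

Precipitable water is the column-integrated vapour mass per unit area: PW = (1/g) Σ q̄ Δp, with q in kg/kg and Δp in Pa (1 kg/m² of water = 1 mm).
Layer 100.8–90 kPa: Δp = 108 hPa = 10800 Pa, q̄ = 0.00627 kg/kg → 0.00627 × 10800 / 9.8 = 6.91 mm
Layer 90–76 kPa: Δp = 140 hPa = 14000 Pa, q̄ = 0.00393 kg/kg → 0.00393 × 14000 / 9.8 = 5.61 mm
Layer 76–57 kPa: Δp = 190 hPa = 19000 Pa, q̄ = 0.00218 kg/kg → 0.00218 × 19000 / 9.8 = 4.23 mm
Layer 57–30 kPa: Δp = 270 hPa = 27000 Pa, q̄ = 0.00035 kg/kg → 0.00035 × 27000 / 9.8 = 0.96 mm
PW = 6.91 + 5.61 + 4.23 + 0.96 = 17.71 ≈ 17.7 mm.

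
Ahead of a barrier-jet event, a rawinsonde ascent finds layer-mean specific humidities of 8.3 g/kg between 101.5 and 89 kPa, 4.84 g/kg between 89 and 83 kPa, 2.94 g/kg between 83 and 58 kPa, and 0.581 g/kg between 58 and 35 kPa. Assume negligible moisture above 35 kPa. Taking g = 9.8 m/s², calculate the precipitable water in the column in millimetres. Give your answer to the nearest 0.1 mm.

PW ≈ 22.4 mm

Precipitable water is the column-integrated vapour mass per unit area: PW = (1/g) Σ q̄ Δp, with q in kg/kg and Δp in Pa (1 kg/m² of water = 1 mm).
Layer 101.5–89 kPa: Δp = 125 hPa = 12500 Pa, q̄ = 0.0083 kg/kg → 0.0083 × 12500 / 9.8 = 10.59 mm
Layer 89–83 kPa: Δp = 60 hPa = 6000 Pa, q̄ = 0.00484 kg/kg → 0.00484 × 6000 / 9.8 = 2.96 mm
Layer 83–58 kPa: Δp = 250 hPa = 25000 Pa, q̄ = 0.00294 kg/kg → 0.00294 × 25000 / 9.8 = 7.50 mm
Layer 58–35 kPa: Δp = 230 hPa = 23000 Pa, q̄ = 0.000581 kg/kg → 0.000581 × 23000 / 9.8 = 1.36 mm
PW = 10.59 + 2.96 + 7.50 + 1.36 = 22.41 ≈ 22.4 mm.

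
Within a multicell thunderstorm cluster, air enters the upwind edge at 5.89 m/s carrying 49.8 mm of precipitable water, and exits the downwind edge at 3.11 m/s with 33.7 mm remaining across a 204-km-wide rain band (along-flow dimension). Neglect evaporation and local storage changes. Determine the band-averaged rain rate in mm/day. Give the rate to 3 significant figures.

R ≈ 79.8 mm/day

Column moisture flux per unit crosswind length is F = V × PW.
Inflow: F_in = 5.89 × 49.8 = 293.322 mm·m/s
Outflow: F_out = 3.11 × 33.7 = 104.807 mm·m/s
Steady-state rate R = (F_in − F_out)/L = (293.322 − 104.807) / 204000 m = 9.241e-04 mm/s.
R = 9.241e-04 × 3600 × 24 = 79.8 mm/day.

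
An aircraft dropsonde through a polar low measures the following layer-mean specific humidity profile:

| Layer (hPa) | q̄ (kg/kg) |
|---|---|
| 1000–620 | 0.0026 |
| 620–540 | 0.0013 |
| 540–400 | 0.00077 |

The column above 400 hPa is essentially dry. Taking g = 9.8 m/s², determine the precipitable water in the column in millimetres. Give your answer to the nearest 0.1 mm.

PW ≈ 12.2 mm

Precipitable water is the column-integrated vapour mass per unit area: PW = (1/g) Σ q̄ Δp, with q in kg/kg and Δp in Pa (1 kg/m² of water = 1 mm).
Layer 1000–620 hPa: Δp = 380 hPa = 38000 Pa, q̄ = 0.0026 kg/kg → 0.0026 × 38000 / 9.8 = 10.08 mm
Layer 620–540 hPa: Δp = 80 hPa = 8000 Pa, q̄ = 0.0013 kg/kg → 0.0013 × 8000 / 9.8 = 1.06 mm
Layer 540–400 hPa: Δp = 140 hPa = 14000 Pa, q̄ = 0.00077 kg/kg → 0.00077 × 14000 / 9.8 = 1.10 mm
PW = 10.08 + 1.06 + 1.10 = 12.24 ≈ 12.2 mm.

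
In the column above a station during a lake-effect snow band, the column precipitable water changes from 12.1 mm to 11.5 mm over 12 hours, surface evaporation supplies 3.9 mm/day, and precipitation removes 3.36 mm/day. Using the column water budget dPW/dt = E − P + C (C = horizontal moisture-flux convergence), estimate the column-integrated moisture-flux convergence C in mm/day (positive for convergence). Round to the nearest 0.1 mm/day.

dPW/dt = (11.5 − 12.1) mm / (12/24 day) = -1.200 mm/day.
C = dPW/dt − E + P = (-1.200) − 3.9 + 3.36 = -1.7 mm/day.

C ≈ -1.7 mm/day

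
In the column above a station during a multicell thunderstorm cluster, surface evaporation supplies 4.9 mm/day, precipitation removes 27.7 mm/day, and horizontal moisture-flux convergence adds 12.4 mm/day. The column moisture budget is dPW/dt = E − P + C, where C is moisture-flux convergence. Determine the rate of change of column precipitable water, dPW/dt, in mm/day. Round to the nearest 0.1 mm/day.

dPW/dt ≈ -10.4 mm/day

dPW/dt = E − P + C = 4.9 − 27.7 + (12.4) = -10.4 mm/day.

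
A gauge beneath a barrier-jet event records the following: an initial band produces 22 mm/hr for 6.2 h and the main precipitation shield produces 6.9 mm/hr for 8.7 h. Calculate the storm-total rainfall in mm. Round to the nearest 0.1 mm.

total ≈ 196.4 mm

Total = Σ Rᵢ Δtᵢ = 22 × 6.2 + 6.9 × 8.7
      = 136.4 + 60.03 = 196.4 mm.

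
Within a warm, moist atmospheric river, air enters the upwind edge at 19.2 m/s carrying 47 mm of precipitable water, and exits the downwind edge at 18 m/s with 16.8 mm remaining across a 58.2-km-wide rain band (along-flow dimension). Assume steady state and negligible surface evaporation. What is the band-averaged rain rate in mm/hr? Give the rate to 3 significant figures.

R ≈ 37.1 mm/hr

Column moisture flux per unit crosswind length is F = V × PW.
Inflow: F_in = 19.2 × 47 = 902.4 mm·m/s
Outflow: F_out = 18 × 16.8 = 302.4 mm·m/s
Steady-state rate R = (F_in − F_out)/L = (902.4 − 302.4) / 58200 m = 1.031e-02 mm/s.
R = 1.031e-02 × 3600 = 37.1 mm/hr.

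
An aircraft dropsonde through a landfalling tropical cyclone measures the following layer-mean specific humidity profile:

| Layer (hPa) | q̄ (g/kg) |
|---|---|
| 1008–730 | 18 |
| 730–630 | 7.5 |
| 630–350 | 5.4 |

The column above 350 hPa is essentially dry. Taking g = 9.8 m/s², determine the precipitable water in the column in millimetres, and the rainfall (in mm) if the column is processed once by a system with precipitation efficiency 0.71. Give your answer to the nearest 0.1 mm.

Precipitable water is the column-integrated vapour mass per unit area: PW = (1/g) Σ q̄ Δp, with q in kg/kg and Δp in Pa (1 kg/m² of water = 1 mm).
Layer 1008–730 hPa: Δp = 278 hPa = 27800 Pa, q̄ = 0.018 kg/kg → 0.018 × 27800 / 9.8 = 51.06 mm
Layer 730–630 hPa: Δp = 100 hPa = 10000 Pa, q̄ = 0.0075 kg/kg → 0.0075 × 10000 / 9.8 = 7.65 mm
Layer 630–350 hPa: Δp = 280 hPa = 28000 Pa, q̄ = 0.0054 kg/kg → 0.0054 × 28000 / 9.8 = 15.43 mm
PW = 51.06 + 7.65 + 15.43 = 74.14 ≈ 74.1 mm.
Rainfall = ε × PW = 0.71 × 74.1 = 52.6 mm.

PW ≈ 74.1 mm; rainfall ≈ 52.6 mm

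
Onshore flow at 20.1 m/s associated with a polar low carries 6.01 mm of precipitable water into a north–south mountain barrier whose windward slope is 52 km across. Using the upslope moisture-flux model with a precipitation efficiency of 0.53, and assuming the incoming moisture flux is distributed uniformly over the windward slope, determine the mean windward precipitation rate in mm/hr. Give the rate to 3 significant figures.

Incoming column moisture flux per unit ridge length: F = V × PW = 20.1 × 6.01 = 120.801 mm·m/s.
Spread over the 52 km slope with efficiency ε = 0.53: R = ε·F/W = 0.53 × 120.801 / 52000 m = 1.231e-03 mm/s.
R = 1.231e-03 × 3600 = 4.43 mm/hr.

R ≈ 4.43 mm/hr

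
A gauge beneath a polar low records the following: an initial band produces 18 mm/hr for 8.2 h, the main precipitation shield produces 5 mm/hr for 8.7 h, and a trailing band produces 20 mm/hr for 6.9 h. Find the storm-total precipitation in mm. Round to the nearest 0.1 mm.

Total = Σ Rᵢ Δtᵢ = 18 × 8.2 + 5 × 8.7 + 20 × 6.9
      = 147.6 + 43.5 + 138 = 329.1 mm.

total ≈ 329.1 mm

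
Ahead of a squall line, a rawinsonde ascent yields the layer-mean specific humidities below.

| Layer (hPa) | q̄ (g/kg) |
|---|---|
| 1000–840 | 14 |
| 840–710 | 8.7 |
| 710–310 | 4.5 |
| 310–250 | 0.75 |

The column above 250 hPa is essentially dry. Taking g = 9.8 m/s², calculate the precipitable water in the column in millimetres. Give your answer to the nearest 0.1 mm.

PW ≈ 53.2 mm

Precipitable water is the column-integrated vapour mass per unit area: PW = (1/g) Σ q̄ Δp, with q in kg/kg and Δp in Pa (1 kg/m² of water = 1 mm).
Layer 1000–840 hPa: Δp = 160 hPa = 16000 Pa, q̄ = 0.014 kg/kg → 0.014 × 16000 / 9.8 = 22.86 mm
Layer 840–710 hPa: Δp = 130 hPa = 13000 Pa, q̄ = 0.0087 kg/kg → 0.0087 × 13000 / 9.8 = 11.54 mm
Layer 710–310 hPa: Δp = 400 hPa = 40000 Pa, q̄ = 0.0045 kg/kg → 0.0045 × 40000 / 9.8 = 18.37 mm
Layer 310–250 hPa: Δp = 60 hPa = 6000 Pa, q̄ = 0.00075 kg/kg → 0.00075 × 6000 / 9.8 = 0.46 mm
PW = 22.86 + 11.54 + 18.37 + 0.46 = 53.23 ≈ 53.2 mm.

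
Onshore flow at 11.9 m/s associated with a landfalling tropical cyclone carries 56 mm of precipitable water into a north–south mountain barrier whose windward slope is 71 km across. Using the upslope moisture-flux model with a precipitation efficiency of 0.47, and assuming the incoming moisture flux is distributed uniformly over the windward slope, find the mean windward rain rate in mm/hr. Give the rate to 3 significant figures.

Incoming column moisture flux per unit ridge length: F = V × PW = 11.9 × 56 = 666.4 mm·m/s.
Spread over the 71 km slope with efficiency ε = 0.47: R = ε·F/W = 0.47 × 666.4 / 71000 m = 4.411e-03 mm/s.
R = 4.411e-03 × 3600 = 15.9 mm/hr.

R ≈ 15.9 mm/hr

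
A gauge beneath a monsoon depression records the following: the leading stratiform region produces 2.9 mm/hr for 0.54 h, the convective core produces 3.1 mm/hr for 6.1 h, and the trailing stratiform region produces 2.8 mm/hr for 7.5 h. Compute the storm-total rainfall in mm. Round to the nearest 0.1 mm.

total ≈ 41.5 mm

Total = Σ Rᵢ Δtᵢ = 2.9 × 0.54 + 3.1 × 6.1 + 2.8 × 7.5
      = 1.566 + 18.91 + 21 = 41.5 mm.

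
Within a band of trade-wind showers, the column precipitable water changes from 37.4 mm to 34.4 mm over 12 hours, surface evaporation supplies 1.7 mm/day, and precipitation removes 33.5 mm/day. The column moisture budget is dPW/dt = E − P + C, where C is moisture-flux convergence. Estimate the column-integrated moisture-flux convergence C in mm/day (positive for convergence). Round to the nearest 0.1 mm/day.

dPW/dt = (34.4 − 37.4) mm / (12/24 day) = -6.000 mm/day.
C = dPW/dt − E + P = (-6.000) − 1.7 + 33.5 = 25.8 mm/day.

C ≈ 25.8 mm/day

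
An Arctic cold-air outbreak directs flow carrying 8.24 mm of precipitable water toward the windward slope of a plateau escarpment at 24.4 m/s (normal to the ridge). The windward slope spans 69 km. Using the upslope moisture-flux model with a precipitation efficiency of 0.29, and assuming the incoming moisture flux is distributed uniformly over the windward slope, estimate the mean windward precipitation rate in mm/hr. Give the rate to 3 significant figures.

Incoming column moisture flux per unit ridge length: F = V × PW = 24.4 × 8.24 = 201.056 mm·m/s.
Spread over the 69 km slope with efficiency ε = 0.29: R = ε·F/W = 0.29 × 201.056 / 69000 m = 8.450e-04 mm/s.
R = 8.450e-04 × 3600 = 3.04 mm/hr.

R ≈ 3.04 mm/hr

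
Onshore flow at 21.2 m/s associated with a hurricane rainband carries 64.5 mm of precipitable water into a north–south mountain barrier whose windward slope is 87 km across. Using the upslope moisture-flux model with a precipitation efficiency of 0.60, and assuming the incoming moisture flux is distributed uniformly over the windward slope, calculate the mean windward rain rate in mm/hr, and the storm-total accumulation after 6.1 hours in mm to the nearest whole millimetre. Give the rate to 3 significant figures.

R ≈ 33.9 mm/hr; total ≈ 207 mm

Incoming column moisture flux per unit ridge length: F = V × PW = 21.2 × 64.5 = 1367.4 mm·m/s.
Spread over the 87 km slope with efficiency ε = 0.60: R = ε·F/W = 0.60 × 1367.4 / 87000 m = 9.430e-03 mm/s.
R = 9.430e-03 × 3600 = 33.9 mm/hr.
Over 6.1 h: total = 33.9 × 6.1 = 206.79 ≈ 207 mm.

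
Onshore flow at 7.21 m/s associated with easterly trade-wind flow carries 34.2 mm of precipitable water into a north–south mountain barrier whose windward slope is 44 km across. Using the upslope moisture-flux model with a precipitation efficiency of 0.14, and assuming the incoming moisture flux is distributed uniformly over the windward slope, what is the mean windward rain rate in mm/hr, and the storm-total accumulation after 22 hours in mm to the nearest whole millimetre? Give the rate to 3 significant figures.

R ≈ 2.82 mm/hr; total ≈ 62 mm

Incoming column moisture flux per unit ridge length: F = V × PW = 7.21 × 34.2 = 246.582 mm·m/s.
Spread over the 44 km slope with efficiency ε = 0.14: R = ε·F/W = 0.14 × 246.582 / 44000 m = 7.846e-04 mm/s.
R = 7.846e-04 × 3600 = 2.82 mm/hr.
Over 22 h: total = 2.82 × 22 = 62.04 ≈ 62 mm.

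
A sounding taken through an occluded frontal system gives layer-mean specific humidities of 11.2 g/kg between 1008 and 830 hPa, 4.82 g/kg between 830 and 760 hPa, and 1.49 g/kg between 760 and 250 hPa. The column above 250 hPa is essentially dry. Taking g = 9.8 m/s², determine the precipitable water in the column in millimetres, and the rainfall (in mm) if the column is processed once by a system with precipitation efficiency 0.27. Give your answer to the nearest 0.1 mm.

Precipitable water is the column-integrated vapour mass per unit area: PW = (1/g) Σ q̄ Δp, with q in kg/kg and Δp in Pa (1 kg/m² of water = 1 mm).
Layer 1008–830 hPa: Δp = 178 hPa = 17800 Pa, q̄ = 0.0112 kg/kg → 0.0112 × 17800 / 9.8 = 20.34 mm
Layer 830–760 hPa: Δp = 70 hPa = 7000 Pa, q̄ = 0.00482 kg/kg → 0.00482 × 7000 / 9.8 = 3.44 mm
Layer 760–250 hPa: Δp = 510 hPa = 51000 Pa, q̄ = 0.00149 kg/kg → 0.00149 × 51000 / 9.8 = 7.75 mm
PW = 20.34 + 3.44 + 7.75 = 31.53 ≈ 31.5 mm.
Rainfall = ε × PW = 0.27 × 31.5 = 8.5 mm.

PW ≈ 31.5 mm; rainfall ≈ 8.5 mm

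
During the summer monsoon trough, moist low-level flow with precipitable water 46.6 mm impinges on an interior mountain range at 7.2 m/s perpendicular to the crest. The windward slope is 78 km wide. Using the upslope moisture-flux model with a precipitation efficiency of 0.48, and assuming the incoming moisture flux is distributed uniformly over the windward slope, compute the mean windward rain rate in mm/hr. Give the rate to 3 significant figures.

Incoming column moisture flux per unit ridge length: F = V × PW = 7.2 × 46.6 = 335.52 mm·m/s.
Spread over the 78 km slope with efficiency ε = 0.48: R = ε·F/W = 0.48 × 335.52 / 78000 m = 2.065e-03 mm/s.
R = 2.065e-03 × 3600 = 7.43 mm/hr.

R ≈ 7.43 mm/hr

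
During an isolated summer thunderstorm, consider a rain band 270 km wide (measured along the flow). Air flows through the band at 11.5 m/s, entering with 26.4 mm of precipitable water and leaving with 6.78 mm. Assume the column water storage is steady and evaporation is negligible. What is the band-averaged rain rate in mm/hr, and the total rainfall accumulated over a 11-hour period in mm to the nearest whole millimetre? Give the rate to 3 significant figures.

R ≈ 3.01 mm/hr; total ≈ 33 mm

Column moisture flux per unit crosswind length is F = V × PW.
Inflow: F_in = 11.5 × 26.4 = 303.6 mm·m/s
Outflow: F_out = 11.5 × 6.78 = 77.97 mm·m/s
Steady-state rate R = (F_in − F_out)/L = (303.6 − 77.97) / 270000 m = 8.357e-04 mm/s.
R = 8.357e-04 × 3600 = 3.01 mm/hr.
Over 11 h: total = 3.01 × 11 = 33.11 ≈ 33 mm.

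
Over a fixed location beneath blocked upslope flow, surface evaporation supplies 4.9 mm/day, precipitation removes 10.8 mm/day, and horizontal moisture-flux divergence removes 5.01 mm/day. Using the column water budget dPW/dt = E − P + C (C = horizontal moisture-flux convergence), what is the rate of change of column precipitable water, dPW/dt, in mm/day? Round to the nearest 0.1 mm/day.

dPW/dt = E − P + C = 4.9 − 10.8 + (-5.01) = -10.9 mm/day.

dPW/dt ≈ -10.9 mm/day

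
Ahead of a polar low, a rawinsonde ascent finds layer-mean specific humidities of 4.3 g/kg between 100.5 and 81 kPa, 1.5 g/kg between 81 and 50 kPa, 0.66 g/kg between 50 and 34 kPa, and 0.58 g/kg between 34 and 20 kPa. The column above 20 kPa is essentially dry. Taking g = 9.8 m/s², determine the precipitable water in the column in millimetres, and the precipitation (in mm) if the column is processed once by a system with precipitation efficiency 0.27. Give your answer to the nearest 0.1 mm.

PW ≈ 15.2 mm; precipitation ≈ 4.1 mm

Precipitable water is the column-integrated vapour mass per unit area: PW = (1/g) Σ q̄ Δp, with q in kg/kg and Δp in Pa (1 kg/m² of water = 1 mm).
Layer 100.5–81 kPa: Δp = 195 hPa = 19500 Pa, q̄ = 0.0043 kg/kg → 0.0043 × 19500 / 9.8 = 8.56 mm
Layer 81–50 kPa: Δp = 310 hPa = 31000 Pa, q̄ = 0.0015 kg/kg → 0.0015 × 31000 / 9.8 = 4.74 mm
Layer 50–34 kPa: Δp = 160 hPa = 16000 Pa, q̄ = 0.00066 kg/kg → 0.00066 × 16000 / 9.8 = 1.08 mm
Layer 34–20 kPa: Δp = 140 hPa = 14000 Pa, q̄ = 0.00058 kg/kg → 0.00058 × 14000 / 9.8 = 0.83 mm
PW = 8.56 + 4.74 + 1.08 + 0.83 = 15.21 ≈ 15.2 mm.
Precipitation = ε × PW = 0.27 × 15.2 = 4.1 mm.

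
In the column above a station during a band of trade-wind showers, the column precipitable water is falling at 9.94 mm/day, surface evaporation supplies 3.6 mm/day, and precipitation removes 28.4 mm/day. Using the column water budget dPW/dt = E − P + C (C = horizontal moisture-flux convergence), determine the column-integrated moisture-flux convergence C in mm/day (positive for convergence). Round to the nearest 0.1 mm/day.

C ≈ 14.9 mm/day

dPW/dt = -9.94 mm/day.
C = dPW/dt − E + P = (-9.94) − 3.6 + 28.4 = 14.9 mm/day.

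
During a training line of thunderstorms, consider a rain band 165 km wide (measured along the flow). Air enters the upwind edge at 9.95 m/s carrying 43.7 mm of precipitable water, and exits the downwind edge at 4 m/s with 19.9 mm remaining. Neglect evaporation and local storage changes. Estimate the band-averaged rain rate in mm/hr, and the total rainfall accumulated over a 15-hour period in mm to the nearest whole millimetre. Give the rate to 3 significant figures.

R ≈ 7.75 mm/hr; total ≈ 116 mm

Column moisture flux per unit crosswind length is F = V × PW.
Inflow: F_in = 9.95 × 43.7 = 434.815 mm·m/s
Outflow: F_out = 4 × 19.9 = 79.6 mm·m/s
Steady-state rate R = (F_in − F_out)/L = (434.815 − 79.6) / 165000 m = 2.153e-03 mm/s.
R = 2.153e-03 × 3600 = 7.75 mm/hr.
Over 15 h: total = 7.75 × 15 = 116.25 ≈ 116 mm.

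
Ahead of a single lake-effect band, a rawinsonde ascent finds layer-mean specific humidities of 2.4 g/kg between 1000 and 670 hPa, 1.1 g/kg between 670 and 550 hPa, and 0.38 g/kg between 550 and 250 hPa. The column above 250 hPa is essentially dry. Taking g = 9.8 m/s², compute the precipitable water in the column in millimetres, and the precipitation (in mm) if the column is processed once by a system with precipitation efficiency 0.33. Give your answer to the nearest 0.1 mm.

PW ≈ 10.6 mm; precipitation ≈ 3.5 mm

Precipitable water is the column-integrated vapour mass per unit area: PW = (1/g) Σ q̄ Δp, with q in kg/kg and Δp in Pa (1 kg/m² of water = 1 mm).
Layer 1000–670 hPa: Δp = 330 hPa = 33000 Pa, q̄ = 0.0024 kg/kg → 0.0024 × 33000 / 9.8 = 8.08 mm
Layer 670–550 hPa: Δp = 120 hPa = 12000 Pa, q̄ = 0.0011 kg/kg → 0.0011 × 12000 / 9.8 = 1.35 mm
Layer 550–250 hPa: Δp = 300 hPa = 30000 Pa, q̄ = 0.00038 kg/kg → 0.00038 × 30000 / 9.8 = 1.16 mm
PW = 8.08 + 1.35 + 1.16 = 10.59 ≈ 10.6 mm.
Precipitation = ε × PW = 0.33 × 10.6 = 3.5 mm.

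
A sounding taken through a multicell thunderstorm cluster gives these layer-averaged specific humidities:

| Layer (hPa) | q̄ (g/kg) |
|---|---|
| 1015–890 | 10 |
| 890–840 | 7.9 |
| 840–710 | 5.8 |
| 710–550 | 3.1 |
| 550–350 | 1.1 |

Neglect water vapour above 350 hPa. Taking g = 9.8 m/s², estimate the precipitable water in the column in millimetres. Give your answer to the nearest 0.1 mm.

Precipitable water is the column-integrated vapour mass per unit area: PW = (1/g) Σ q̄ Δp, with q in kg/kg and Δp in Pa (1 kg/m² of water = 1 mm).
Layer 1015–890 hPa: Δp = 125 hPa = 12500 Pa, q̄ = 0.01 kg/kg → 0.01 × 12500 / 9.8 = 12.76 mm
Layer 890–840 hPa: Δp = 50 hPa = 5000 Pa, q̄ = 0.0079 kg/kg → 0.0079 × 5000 / 9.8 = 4.03 mm
Layer 840–710 hPa: Δp = 130 hPa = 13000 Pa, q̄ = 0.0058 kg/kg → 0.0058 × 13000 / 9.8 = 7.69 mm
Layer 710–550 hPa: Δp = 160 hPa = 16000 Pa, q̄ = 0.0031 kg/kg → 0.0031 × 16000 / 9.8 = 5.06 mm
Layer 550–350 hPa: Δp = 200 hPa = 20000 Pa, q̄ = 0.0011 kg/kg → 0.0011 × 20000 / 9.8 = 2.24 mm
PW = 12.76 + 4.03 + 7.69 + 5.06 + 2.24 = 31.78 ≈ 31.8 mm.

PW ≈ 31.8 mm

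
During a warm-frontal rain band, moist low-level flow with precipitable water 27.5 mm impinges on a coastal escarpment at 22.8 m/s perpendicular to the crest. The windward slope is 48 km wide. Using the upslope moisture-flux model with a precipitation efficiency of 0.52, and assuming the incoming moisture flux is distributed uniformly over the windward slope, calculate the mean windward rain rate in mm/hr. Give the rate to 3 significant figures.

Incoming column moisture flux per unit ridge length: F = V × PW = 22.8 × 27.5 = 627 mm·m/s.
Spread over the 48 km slope with efficiency ε = 0.52: R = ε·F/W = 0.52 × 627 / 48000 m = 6.793e-03 mm/s.
R = 6.793e-03 × 3600 = 24.5 mm/hr.

R ≈ 24.5 mm/hr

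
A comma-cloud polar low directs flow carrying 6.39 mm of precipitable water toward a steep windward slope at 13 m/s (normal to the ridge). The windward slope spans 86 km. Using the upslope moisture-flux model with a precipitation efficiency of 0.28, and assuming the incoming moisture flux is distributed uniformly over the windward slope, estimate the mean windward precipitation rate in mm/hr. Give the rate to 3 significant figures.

Incoming column moisture flux per unit ridge length: F = V × PW = 13 × 6.39 = 83.07 mm·m/s.
Spread over the 86 km slope with efficiency ε = 0.28: R = ε·F/W = 0.28 × 83.07 / 86000 m = 2.705e-04 mm/s.
R = 2.705e-04 × 3600 = 0.974 mm/hr.

R ≈ 0.974 mm/hr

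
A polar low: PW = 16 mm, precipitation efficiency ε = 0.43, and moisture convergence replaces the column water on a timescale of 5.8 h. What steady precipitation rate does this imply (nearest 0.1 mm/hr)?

Each overturning extracts ε × PW = 0.43 × 16 = 6.88 mm.
Rate = ε·PW / τ = 6.88 / 5.8 h = 1.2 mm/hr.

R ≈ 1.2 mm/hr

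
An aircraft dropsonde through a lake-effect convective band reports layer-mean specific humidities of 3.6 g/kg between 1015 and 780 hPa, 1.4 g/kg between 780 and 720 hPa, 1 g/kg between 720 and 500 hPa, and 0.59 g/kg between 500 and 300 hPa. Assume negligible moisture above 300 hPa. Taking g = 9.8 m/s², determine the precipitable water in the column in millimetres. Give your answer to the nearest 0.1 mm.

PW ≈ 12.9 mm

Precipitable water is the column-integrated vapour mass per unit area: PW = (1/g) Σ q̄ Δp, with q in kg/kg and Δp in Pa (1 kg/m² of water = 1 mm).
Layer 1015–780 hPa: Δp = 235 hPa = 23500 Pa, q̄ = 0.0036 kg/kg → 0.0036 × 23500 / 9.8 = 8.63 mm
Layer 780–720 hPa: Δp = 60 hPa = 6000 Pa, q̄ = 0.0014 kg/kg → 0.0014 × 6000 / 9.8 = 0.86 mm
Layer 720–500 hPa: Δp = 220 hPa = 22000 Pa, q̄ = 0.001 kg/kg → 0.001 × 22000 / 9.8 = 2.24 mm
Layer 500–300 hPa: Δp = 200 hPa = 20000 Pa, q̄ = 0.00059 kg/kg → 0.00059 × 20000 / 9.8 = 1.20 mm
PW = 8.63 + 0.86 + 2.24 + 1.20 = 12.93 ≈ 12.9 mm.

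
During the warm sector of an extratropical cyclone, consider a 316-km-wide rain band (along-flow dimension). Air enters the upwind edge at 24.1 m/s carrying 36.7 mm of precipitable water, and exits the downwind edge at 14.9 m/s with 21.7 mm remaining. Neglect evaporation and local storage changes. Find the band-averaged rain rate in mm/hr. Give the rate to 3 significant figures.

R ≈ 6.39 mm/hr

Column moisture flux per unit crosswind length is F = V × PW.
Inflow: F_in = 24.1 × 36.7 = 884.47 mm·m/s
Outflow: F_out = 14.9 × 21.7 = 323.33 mm·m/s
Steady-state rate R = (F_in − F_out)/L = (884.47 − 323.33) / 316000 m = 1.776e-03 mm/s.
R = 1.776e-03 × 3600 = 6.39 mm/hr.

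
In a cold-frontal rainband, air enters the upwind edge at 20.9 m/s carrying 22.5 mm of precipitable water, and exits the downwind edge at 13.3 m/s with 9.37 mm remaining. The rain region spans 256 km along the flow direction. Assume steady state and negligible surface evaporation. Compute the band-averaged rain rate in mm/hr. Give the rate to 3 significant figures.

Column moisture flux per unit crosswind length is F = V × PW.
Inflow: F_in = 20.9 × 22.5 = 470.25 mm·m/s
Outflow: F_out = 13.3 × 9.37 = 124.621 mm·m/s
Steady-state rate R = (F_in − F_out)/L = (470.25 − 124.621) / 256000 m = 1.350e-03 mm/s.
R = 1.350e-03 × 3600 = 4.86 mm/hr.

R ≈ 4.86 mm/hr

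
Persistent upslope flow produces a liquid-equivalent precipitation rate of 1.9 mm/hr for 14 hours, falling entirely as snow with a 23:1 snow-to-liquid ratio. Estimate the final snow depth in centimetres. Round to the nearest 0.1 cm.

Liquid-equivalent depth = 1.9 × 14 = 26.6 mm.
Snow depth = 26.6 mm × 23 = 611.8 mm = 61.2 cm.

snow depth ≈ 61.2 cm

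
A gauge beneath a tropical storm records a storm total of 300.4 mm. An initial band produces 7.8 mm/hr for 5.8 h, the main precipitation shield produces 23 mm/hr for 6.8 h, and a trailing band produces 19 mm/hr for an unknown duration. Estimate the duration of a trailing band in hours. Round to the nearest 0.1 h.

Known phases: 7.8 × 5.8 + 23 × 6.8 = 45.24 + 156.4 = 201.64 mm.
Remaining depth = 300.4 − 201.64 = 98.76 mm.
Duration = 98.76 / 19 = 5.2 h.

duration ≈ 5.2 h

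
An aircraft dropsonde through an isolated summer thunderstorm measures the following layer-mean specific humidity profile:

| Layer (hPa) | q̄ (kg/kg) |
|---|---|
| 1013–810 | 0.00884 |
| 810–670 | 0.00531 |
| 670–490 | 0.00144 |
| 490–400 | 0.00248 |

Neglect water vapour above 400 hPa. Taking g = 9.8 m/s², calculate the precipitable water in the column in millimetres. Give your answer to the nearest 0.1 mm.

Precipitable water is the column-integrated vapour mass per unit area: PW = (1/g) Σ q̄ Δp, with q in kg/kg and Δp in Pa (1 kg/m² of water = 1 mm).
Layer 1013–810 hPa: Δp = 203 hPa = 20300 Pa, q̄ = 0.00884 kg/kg → 0.00884 × 20300 / 9.8 = 18.31 mm
Layer 810–670 hPa: Δp = 140 hPa = 14000 Pa, q̄ = 0.00531 kg/kg → 0.00531 × 14000 / 9.8 = 7.59 mm
Layer 670–490 hPa: Δp = 180 hPa = 18000 Pa, q̄ = 0.00144 kg/kg → 0.00144 × 18000 / 9.8 = 2.64 mm
Layer 490–400 hPa: Δp = 90 hPa = 9000 Pa, q̄ = 0.00248 kg/kg → 0.00248 × 9000 / 9.8 = 2.28 mm
PW = 18.31 + 7.59 + 2.64 + 2.28 = 30.82 ≈ 30.8 mm.

PW ≈ 30.8 mm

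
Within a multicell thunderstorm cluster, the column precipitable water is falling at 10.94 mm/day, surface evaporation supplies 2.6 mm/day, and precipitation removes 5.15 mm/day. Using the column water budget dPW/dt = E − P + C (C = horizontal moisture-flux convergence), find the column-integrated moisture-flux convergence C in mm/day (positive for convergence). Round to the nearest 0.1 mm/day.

dPW/dt = -10.94 mm/day.
C = dPW/dt − E + P = (-10.94) − 2.6 + 5.15 = -8.4 mm/day.

C ≈ -8.4 mm/day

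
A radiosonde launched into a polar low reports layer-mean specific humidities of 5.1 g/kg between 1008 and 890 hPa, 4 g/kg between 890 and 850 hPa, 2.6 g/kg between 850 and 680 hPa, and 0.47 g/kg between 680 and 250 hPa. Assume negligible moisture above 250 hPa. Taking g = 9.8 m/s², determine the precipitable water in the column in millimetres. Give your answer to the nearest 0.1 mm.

Precipitable water is the column-integrated vapour mass per unit area: PW = (1/g) Σ q̄ Δp, with q in kg/kg and Δp in Pa (1 kg/m² of water = 1 mm).
Layer 1008–890 hPa: Δp = 118 hPa = 11800 Pa, q̄ = 0.0051 kg/kg → 0.0051 × 11800 / 9.8 = 6.14 mm
Layer 890–850 hPa: Δp = 40 hPa = 4000 Pa, q̄ = 0.004 kg/kg → 0.004 × 4000 / 9.8 = 1.63 mm
Layer 850–680 hPa: Δp = 170 hPa = 17000 Pa, q̄ = 0.0026 kg/kg → 0.0026 × 17000 / 9.8 = 4.51 mm
Layer 680–250 hPa: Δp = 430 hPa = 43000 Pa, q̄ = 0.00047 kg/kg → 0.00047 × 43000 / 9.8 = 2.06 mm
PW = 6.14 + 1.63 + 4.51 + 2.06 = 14.34 ≈ 14.3 mm.

PW ≈ 14.3 mm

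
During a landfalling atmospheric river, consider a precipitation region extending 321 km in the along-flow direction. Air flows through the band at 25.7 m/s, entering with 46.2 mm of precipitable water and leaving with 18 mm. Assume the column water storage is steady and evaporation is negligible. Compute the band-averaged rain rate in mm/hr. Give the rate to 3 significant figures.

R ≈ 8.13 mm/hr

Column moisture flux per unit crosswind length is F = V × PW.
Inflow: F_in = 25.7 × 46.2 = 1187.34 mm·m/s
Outflow: F_out = 25.7 × 18 = 462.6 mm·m/s
Steady-state rate R = (F_in − F_out)/L = (1187.34 − 462.6) / 321000 m = 2.258e-03 mm/s.
R = 2.258e-03 × 3600 = 8.13 mm/hr.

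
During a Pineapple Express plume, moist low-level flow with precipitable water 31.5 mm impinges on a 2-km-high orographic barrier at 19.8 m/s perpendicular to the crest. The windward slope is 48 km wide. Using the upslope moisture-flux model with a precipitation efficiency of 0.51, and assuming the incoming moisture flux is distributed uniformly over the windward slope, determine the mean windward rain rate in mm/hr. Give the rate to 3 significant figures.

R ≈ 23.9 mm/hr

Incoming column moisture flux per unit ridge length: F = V × PW = 19.8 × 31.5 = 623.7 mm·m/s.
Spread over the 48 km slope with efficiency ε = 0.51: R = ε·F/W = 0.51 × 623.7 / 48000 m = 6.627e-03 mm/s.
R = 6.627e-03 × 3600 = 23.9 mm/hr.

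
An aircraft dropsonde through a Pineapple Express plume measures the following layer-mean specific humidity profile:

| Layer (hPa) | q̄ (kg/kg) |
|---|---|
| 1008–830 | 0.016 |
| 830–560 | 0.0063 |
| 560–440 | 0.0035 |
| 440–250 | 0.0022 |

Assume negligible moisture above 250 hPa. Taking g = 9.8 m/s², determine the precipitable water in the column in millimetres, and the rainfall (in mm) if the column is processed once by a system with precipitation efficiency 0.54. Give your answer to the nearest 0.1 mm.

PW ≈ 55.0 mm; rainfall ≈ 29.7 mm

Precipitable water is the column-integrated vapour mass per unit area: PW = (1/g) Σ q̄ Δp, with q in kg/kg and Δp in Pa (1 kg/m² of water = 1 mm).
Layer 1008–830 hPa: Δp = 178 hPa = 17800 Pa, q̄ = 0.016 kg/kg → 0.016 × 17800 / 9.8 = 29.06 mm
Layer 830–560 hPa: Δp = 270 hPa = 27000 Pa, q̄ = 0.0063 kg/kg → 0.0063 × 27000 / 9.8 = 17.36 mm
Layer 560–440 hPa: Δp = 120 hPa = 12000 Pa, q̄ = 0.0035 kg/kg → 0.0035 × 12000 / 9.8 = 4.29 mm
Layer 440–250 hPa: Δp = 190 hPa = 19000 Pa, q̄ = 0.0022 kg/kg → 0.0022 × 19000 / 9.8 = 4.27 mm
PW = 29.06 + 17.36 + 4.29 + 4.27 = 54.98 ≈ 55.0 mm.
Rainfall = ε × PW = 0.54 × 55.0 = 29.7 mm.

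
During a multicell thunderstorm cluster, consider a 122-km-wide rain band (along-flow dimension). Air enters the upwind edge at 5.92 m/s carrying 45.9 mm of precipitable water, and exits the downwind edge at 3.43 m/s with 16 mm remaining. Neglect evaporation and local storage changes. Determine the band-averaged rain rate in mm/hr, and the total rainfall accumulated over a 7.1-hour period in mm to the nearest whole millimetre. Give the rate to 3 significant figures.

R ≈ 6.40 mm/hr; total ≈ 45 mm

Column moisture flux per unit crosswind length is F = V × PW.
Inflow: F_in = 5.92 × 45.9 = 271.728 mm·m/s
Outflow: F_out = 3.43 × 16 = 54.88 mm·m/s
Steady-state rate R = (F_in − F_out)/L = (271.728 − 54.88) / 122000 m = 1.777e-03 mm/s.
R = 1.777e-03 × 3600 = 6.40 mm/hr.
Over 7.1 h: total = 6.40 × 7.1 = 45.44 ≈ 45 mm.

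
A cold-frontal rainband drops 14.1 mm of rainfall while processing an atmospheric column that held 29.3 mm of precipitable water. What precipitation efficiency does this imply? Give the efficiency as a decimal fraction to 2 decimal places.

ε = rainfall / PW = 14.1 / 29.3 = 0.48.

ε ≈ 0.48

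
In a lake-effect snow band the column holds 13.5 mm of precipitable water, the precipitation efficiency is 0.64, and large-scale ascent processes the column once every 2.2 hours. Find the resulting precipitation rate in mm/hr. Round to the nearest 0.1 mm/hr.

R ≈ 3.9 mm/hr

Each overturning extracts ε × PW = 0.64 × 13.5 = 8.64 mm.
Rate = ε·PW / τ = 8.64 / 2.2 h = 3.9 mm/hr.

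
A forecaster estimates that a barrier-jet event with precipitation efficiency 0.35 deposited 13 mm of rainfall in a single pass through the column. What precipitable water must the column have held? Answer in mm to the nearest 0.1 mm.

PW = rainfall / ε = 13 / 0.35 = 37.1 mm.

PW ≈ 37.1 mm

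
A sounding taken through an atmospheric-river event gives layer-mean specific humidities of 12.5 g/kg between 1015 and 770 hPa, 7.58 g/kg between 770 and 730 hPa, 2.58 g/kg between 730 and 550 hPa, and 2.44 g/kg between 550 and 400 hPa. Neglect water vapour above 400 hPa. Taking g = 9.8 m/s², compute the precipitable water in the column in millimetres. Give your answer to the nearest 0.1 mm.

Precipitable water is the column-integrated vapour mass per unit area: PW = (1/g) Σ q̄ Δp, with q in kg/kg and Δp in Pa (1 kg/m² of water = 1 mm).
Layer 1015–770 hPa: Δp = 245 hPa = 24500 Pa, q̄ = 0.0125 kg/kg → 0.0125 × 24500 / 9.8 = 31.25 mm
Layer 770–730 hPa: Δp = 40 hPa = 4000 Pa, q̄ = 0.00758 kg/kg → 0.00758 × 4000 / 9.8 = 3.09 mm
Layer 730–550 hPa: Δp = 180 hPa = 18000 Pa, q̄ = 0.00258 kg/kg → 0.00258 × 18000 / 9.8 = 4.74 mm
Layer 550–400 hPa: Δp = 150 hPa = 15000 Pa, q̄ = 0.00244 kg/kg → 0.00244 × 15000 / 9.8 = 3.73 mm
PW = 31.25 + 3.09 + 4.74 + 3.73 = 42.81 ≈ 42.8 mm.

PW ≈ 42.8 mm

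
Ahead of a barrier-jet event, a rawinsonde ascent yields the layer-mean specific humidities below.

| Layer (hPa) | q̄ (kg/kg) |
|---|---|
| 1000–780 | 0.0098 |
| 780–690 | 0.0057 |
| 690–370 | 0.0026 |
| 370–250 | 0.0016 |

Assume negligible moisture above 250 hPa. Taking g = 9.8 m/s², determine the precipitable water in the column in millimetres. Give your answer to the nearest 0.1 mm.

Precipitable water is the column-integrated vapour mass per unit area: PW = (1/g) Σ q̄ Δp, with q in kg/kg and Δp in Pa (1 kg/m² of water = 1 mm).
Layer 1000–780 hPa: Δp = 220 hPa = 22000 Pa, q̄ = 0.0098 kg/kg → 0.0098 × 22000 / 9.8 = 22.00 mm
Layer 780–690 hPa: Δp = 90 hPa = 9000 Pa, q̄ = 0.0057 kg/kg → 0.0057 × 9000 / 9.8 = 5.23 mm
Layer 690–370 hPa: Δp = 320 hPa = 32000 Pa, q̄ = 0.0026 kg/kg → 0.0026 × 32000 / 9.8 = 8.49 mm
Layer 370–250 hPa: Δp = 120 hPa = 12000 Pa, q̄ = 0.0016 kg/kg → 0.0016 × 12000 / 9.8 = 1.96 mm
PW = 22.00 + 5.23 + 8.49 + 1.96 = 37.68 ≈ 37.7 mm.

PW ≈ 37.7 mm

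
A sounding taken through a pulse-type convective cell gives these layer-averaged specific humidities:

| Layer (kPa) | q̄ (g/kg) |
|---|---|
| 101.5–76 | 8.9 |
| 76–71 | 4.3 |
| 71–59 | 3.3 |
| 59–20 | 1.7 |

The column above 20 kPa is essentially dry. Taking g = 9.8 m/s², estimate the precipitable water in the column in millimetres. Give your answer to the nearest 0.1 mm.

PW ≈ 36.2 mm

Precipitable water is the column-integrated vapour mass per unit area: PW = (1/g) Σ q̄ Δp, with q in kg/kg and Δp in Pa (1 kg/m² of water = 1 mm).
Layer 101.5–76 kPa: Δp = 255 hPa = 25500 Pa, q̄ = 0.0089 kg/kg → 0.0089 × 25500 / 9.8 = 23.16 mm
Layer 76–71 kPa: Δp = 50 hPa = 5000 Pa, q̄ = 0.0043 kg/kg → 0.0043 × 5000 / 9.8 = 2.19 mm
Layer 71–59 kPa: Δp = 120 hPa = 12000 Pa, q̄ = 0.0033 kg/kg → 0.0033 × 12000 / 9.8 = 4.04 mm
Layer 59–20 kPa: Δp = 390 hPa = 39000 Pa, q̄ = 0.0017 kg/kg → 0.0017 × 39000 / 9.8 = 6.77 mm
PW = 23.16 + 2.19 + 4.04 + 6.77 = 36.16 ≈ 36.2 mm.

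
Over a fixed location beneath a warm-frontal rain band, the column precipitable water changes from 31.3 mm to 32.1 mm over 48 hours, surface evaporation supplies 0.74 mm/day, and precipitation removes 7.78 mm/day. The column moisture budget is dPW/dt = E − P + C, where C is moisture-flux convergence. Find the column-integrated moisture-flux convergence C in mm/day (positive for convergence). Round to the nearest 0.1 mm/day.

C ≈ 7.4 mm/day

dPW/dt = (32.1 − 31.3) mm / (48/24 day) = +0.400 mm/day.
C = dPW/dt − E + P = (+0.400) − 0.74 + 7.78 = 7.4 mm/day.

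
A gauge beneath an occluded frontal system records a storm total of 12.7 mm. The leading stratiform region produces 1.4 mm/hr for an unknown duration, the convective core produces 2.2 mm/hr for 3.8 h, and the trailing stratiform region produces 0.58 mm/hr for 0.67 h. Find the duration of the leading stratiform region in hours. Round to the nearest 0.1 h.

Known phases: 2.2 × 3.8 + 0.58 × 0.67 = 8.36 + 0.3886 = 8.7486 mm.
Remaining depth = 12.7 − 8.7486 = 3.9514 mm.
Duration = 3.9514 / 1.4 = 2.8 h.

duration ≈ 2.8 h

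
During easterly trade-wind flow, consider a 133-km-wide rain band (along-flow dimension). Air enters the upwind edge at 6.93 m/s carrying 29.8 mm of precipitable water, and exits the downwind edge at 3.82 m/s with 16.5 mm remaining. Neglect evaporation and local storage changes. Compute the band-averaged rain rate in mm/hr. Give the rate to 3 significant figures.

R ≈ 3.88 mm/hr

Column moisture flux per unit crosswind length is F = V × PW.
Inflow: F_in = 6.93 × 29.8 = 206.514 mm·m/s
Outflow: F_out = 3.82 × 16.5 = 63.03 mm·m/s
Steady-state rate R = (F_in − F_out)/L = (206.514 − 63.03) / 133000 m = 1.079e-03 mm/s.
R = 1.079e-03 × 3600 = 3.88 mm/hr.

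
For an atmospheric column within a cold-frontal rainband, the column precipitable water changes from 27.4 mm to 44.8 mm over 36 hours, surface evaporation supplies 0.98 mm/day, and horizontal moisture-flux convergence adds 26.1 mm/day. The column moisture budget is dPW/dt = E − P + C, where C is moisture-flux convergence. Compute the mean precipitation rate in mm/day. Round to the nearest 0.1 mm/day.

dPW/dt = (44.8 − 27.4) mm / (36/24 day) = +11.600 mm/day.
P = E + C − dPW/dt = 0.98 + (26.1) − (+11.600) = 15.5 mm/day.

P ≈ 15.5 mm/day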